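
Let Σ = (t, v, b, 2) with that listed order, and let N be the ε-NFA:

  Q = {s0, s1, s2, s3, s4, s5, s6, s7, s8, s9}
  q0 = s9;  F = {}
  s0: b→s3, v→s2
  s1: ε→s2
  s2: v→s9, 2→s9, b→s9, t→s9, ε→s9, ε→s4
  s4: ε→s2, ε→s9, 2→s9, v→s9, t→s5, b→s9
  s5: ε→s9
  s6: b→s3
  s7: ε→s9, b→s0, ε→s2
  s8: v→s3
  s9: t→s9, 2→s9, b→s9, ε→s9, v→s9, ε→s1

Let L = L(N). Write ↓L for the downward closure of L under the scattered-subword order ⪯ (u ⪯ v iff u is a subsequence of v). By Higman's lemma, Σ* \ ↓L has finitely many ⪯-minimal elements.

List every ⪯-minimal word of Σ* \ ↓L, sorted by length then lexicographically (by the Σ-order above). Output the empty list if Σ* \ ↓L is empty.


min(Σ*\↓L) = [ε].

|Q|=10, |F|=0, |δ|=27 (10 ε).
min D↑ (1 st, q0=0, F={0}): 0:t→0,v→0,b→0,2→0 (ε-aug+det+¬).
ε ∈ L(D↑) — L = ∅.


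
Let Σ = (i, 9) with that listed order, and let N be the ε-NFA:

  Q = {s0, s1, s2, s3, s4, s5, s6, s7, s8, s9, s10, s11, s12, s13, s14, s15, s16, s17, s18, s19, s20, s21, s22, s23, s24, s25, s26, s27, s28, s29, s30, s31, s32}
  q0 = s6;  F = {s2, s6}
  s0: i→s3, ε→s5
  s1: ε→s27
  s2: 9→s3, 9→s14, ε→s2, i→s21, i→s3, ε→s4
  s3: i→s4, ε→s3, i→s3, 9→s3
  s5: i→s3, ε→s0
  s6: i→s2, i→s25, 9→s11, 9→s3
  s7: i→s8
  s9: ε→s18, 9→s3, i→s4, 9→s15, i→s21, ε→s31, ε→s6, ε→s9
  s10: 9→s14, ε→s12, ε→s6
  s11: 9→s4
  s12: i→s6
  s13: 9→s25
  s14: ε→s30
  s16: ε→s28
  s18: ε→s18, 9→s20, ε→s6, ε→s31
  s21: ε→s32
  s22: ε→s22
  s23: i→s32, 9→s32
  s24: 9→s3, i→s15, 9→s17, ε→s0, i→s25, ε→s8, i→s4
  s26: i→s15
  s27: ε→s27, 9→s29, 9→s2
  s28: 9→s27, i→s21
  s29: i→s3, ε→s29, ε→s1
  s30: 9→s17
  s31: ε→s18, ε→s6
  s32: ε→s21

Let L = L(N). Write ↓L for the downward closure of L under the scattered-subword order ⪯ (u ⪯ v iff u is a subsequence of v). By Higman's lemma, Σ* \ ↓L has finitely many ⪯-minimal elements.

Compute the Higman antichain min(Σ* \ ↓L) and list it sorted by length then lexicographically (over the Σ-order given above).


A = [9, ii].

|Q|=33, |F|=2, |δ|=64 (27 ε).
min D↑ (3 st, q0=0, F={2}): 0:i→1,9→2 1:i→2,9→2 2:i→2,9→2 [Hopcroft].
'9': run [11, 6] end={s11,s14,s17,s3,s30,s4} ∉↓L; 1/1 del acc.
'ii': N↓-sim [11, 9, 4] end={s21,s3,s32,s4} rej; 2/2 deletions ∈↓L.
2 words, ⪯-incomp.


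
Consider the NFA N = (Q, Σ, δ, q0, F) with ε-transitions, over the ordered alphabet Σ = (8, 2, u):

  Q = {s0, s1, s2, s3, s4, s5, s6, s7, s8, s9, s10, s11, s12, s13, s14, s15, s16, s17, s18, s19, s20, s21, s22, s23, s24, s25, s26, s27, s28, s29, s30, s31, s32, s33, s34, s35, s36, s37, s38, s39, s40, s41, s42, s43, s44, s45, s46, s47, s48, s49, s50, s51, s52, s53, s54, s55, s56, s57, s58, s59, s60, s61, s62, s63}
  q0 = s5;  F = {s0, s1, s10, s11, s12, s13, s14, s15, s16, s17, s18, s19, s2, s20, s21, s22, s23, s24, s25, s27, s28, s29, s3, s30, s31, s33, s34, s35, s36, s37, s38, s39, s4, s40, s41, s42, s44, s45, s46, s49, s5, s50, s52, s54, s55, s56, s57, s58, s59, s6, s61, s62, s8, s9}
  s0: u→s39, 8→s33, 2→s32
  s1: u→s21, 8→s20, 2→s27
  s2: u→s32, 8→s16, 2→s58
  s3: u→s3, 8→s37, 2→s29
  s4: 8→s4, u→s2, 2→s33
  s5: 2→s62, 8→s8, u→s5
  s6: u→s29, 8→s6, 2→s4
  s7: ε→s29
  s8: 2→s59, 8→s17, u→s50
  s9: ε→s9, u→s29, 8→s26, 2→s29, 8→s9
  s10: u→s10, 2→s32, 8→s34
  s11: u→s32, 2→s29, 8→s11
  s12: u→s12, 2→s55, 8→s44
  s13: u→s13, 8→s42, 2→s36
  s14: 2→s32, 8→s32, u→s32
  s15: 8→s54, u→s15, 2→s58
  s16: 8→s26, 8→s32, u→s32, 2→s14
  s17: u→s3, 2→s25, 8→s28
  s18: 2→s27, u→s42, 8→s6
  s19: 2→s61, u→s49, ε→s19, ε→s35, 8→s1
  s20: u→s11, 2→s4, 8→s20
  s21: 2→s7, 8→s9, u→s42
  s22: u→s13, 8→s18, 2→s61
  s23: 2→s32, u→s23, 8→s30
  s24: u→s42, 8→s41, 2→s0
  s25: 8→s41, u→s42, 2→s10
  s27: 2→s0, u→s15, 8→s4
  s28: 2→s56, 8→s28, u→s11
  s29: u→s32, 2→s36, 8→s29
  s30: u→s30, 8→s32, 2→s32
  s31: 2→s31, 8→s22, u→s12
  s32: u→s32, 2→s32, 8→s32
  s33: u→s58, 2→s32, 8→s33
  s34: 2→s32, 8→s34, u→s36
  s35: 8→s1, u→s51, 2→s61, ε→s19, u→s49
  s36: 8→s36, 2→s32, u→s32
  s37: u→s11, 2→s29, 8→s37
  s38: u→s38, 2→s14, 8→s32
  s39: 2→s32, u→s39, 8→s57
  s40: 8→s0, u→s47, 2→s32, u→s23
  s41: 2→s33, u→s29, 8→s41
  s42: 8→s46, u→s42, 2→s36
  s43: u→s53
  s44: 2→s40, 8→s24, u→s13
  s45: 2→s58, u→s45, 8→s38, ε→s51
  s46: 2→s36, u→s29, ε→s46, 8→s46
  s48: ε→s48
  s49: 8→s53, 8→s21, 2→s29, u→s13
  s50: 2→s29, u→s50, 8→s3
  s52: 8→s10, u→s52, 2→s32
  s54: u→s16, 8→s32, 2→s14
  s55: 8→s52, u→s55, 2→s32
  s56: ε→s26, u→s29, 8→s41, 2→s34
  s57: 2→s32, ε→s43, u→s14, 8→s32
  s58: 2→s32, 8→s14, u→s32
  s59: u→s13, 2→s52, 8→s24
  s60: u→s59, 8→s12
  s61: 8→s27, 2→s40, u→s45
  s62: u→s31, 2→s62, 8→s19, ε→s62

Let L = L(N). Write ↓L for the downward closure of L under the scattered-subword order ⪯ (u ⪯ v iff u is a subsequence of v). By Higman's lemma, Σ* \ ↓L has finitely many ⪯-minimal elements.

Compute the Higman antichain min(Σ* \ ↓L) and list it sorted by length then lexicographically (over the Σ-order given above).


min(Σ*\↓L) = [8222, 8u2u, 888uu, 2uu22, 282u88].

|Q|=64, |F|=54, |δ|=184 (11 ε).
min D↑ (54 st, q0=0, F={27}): 0:8→1,2→2,u→0 1:8→3,2→4,u→5 2:8→6,2→2,u→7 3:8→8,2→9,u→10 4:8→11,2→12,u→13 5:8→10,2→14,u→5 6:8→15,2→16,u→17 7:8→18,2→7,u→19 8:8→8,2→20,u→21 9:8→22,2→23,u→24 10:8→25,2→14,u→10 11:8→22,2→26,u→24 12:8→23,2→27,u→12 13:8→24,2→28,u→13 14:8→14,2→28,u→27 15:8→29,2→30,u→31 16:8→30,2→32,u→33 17:8→31,2→14,u→13 18:8→34,2→16,u→13 19:8→35,2→36,u→19 20:8→22,2→37,u→14 21:8→21,2→14,u→27 22:8→22,2→38,u→14 23:8→37,2→27,u→23 24:8→39,2→28,u→24 25:8→25,2→14,u→21 26:8→38,2→27,u→40 27:8→27,2→27,u→27 28:8→28,2→27,u→27 29:8→29,2→41,u→21 30:8→41,2→26,u→42 31:8→43,2→14,u→24 32:8→26,2→27,u→44 33:8→45,2→46,u→33 34:8→47,2→30,u→24 35:8→11,2→32,u→13 36:8→12,2→27,u→36 37:8→37,2→27,u→28 38:8→38,2→27,u→46 39:8→39,2→28,u→14 40:8→48,2→27,u→40 41:8→41,2→38,u→49 42:8→50,2→46,u→42 43:8→43,2→14,u→14 44:8→51,2→27,u→44 45:8→27,2→52,u→45 46:8→52,2→27,u→27 47:8→47,2→41,u→14 48:8→27,2→27,u→52 49:8→53,2→46,u→27 50:8→27,2→52,u→53 51:8→27,2→27,u→51 52:8→27,2→27,u→27 53:8→27,2→52,u→27 (ε-aug+det+¬).
'8222': |S_i|=[61, 56, 38, 17, 1] end={s32} rej; 4/4 single-dels accept.
'8u2u': |S_i|=[61, 56, 34, 6, 1] end={s32} rej; 4/4 deletions ∈↓L.
'888uu': N↓-sim [61, 56, 40, 24, 10, 1] end={s32} rej; 5/5 deletions ∈↓L.
'2uu22': |S_i|=[61, 54, 46, 34, 18, 1] end={s32} — reject; 5/5 single-dels accept.
'282u88': run [61, 54, 47, 27, 18, 10, 2] end={s26,s32} — reject; 6/6 del acc.
5 obstructions.


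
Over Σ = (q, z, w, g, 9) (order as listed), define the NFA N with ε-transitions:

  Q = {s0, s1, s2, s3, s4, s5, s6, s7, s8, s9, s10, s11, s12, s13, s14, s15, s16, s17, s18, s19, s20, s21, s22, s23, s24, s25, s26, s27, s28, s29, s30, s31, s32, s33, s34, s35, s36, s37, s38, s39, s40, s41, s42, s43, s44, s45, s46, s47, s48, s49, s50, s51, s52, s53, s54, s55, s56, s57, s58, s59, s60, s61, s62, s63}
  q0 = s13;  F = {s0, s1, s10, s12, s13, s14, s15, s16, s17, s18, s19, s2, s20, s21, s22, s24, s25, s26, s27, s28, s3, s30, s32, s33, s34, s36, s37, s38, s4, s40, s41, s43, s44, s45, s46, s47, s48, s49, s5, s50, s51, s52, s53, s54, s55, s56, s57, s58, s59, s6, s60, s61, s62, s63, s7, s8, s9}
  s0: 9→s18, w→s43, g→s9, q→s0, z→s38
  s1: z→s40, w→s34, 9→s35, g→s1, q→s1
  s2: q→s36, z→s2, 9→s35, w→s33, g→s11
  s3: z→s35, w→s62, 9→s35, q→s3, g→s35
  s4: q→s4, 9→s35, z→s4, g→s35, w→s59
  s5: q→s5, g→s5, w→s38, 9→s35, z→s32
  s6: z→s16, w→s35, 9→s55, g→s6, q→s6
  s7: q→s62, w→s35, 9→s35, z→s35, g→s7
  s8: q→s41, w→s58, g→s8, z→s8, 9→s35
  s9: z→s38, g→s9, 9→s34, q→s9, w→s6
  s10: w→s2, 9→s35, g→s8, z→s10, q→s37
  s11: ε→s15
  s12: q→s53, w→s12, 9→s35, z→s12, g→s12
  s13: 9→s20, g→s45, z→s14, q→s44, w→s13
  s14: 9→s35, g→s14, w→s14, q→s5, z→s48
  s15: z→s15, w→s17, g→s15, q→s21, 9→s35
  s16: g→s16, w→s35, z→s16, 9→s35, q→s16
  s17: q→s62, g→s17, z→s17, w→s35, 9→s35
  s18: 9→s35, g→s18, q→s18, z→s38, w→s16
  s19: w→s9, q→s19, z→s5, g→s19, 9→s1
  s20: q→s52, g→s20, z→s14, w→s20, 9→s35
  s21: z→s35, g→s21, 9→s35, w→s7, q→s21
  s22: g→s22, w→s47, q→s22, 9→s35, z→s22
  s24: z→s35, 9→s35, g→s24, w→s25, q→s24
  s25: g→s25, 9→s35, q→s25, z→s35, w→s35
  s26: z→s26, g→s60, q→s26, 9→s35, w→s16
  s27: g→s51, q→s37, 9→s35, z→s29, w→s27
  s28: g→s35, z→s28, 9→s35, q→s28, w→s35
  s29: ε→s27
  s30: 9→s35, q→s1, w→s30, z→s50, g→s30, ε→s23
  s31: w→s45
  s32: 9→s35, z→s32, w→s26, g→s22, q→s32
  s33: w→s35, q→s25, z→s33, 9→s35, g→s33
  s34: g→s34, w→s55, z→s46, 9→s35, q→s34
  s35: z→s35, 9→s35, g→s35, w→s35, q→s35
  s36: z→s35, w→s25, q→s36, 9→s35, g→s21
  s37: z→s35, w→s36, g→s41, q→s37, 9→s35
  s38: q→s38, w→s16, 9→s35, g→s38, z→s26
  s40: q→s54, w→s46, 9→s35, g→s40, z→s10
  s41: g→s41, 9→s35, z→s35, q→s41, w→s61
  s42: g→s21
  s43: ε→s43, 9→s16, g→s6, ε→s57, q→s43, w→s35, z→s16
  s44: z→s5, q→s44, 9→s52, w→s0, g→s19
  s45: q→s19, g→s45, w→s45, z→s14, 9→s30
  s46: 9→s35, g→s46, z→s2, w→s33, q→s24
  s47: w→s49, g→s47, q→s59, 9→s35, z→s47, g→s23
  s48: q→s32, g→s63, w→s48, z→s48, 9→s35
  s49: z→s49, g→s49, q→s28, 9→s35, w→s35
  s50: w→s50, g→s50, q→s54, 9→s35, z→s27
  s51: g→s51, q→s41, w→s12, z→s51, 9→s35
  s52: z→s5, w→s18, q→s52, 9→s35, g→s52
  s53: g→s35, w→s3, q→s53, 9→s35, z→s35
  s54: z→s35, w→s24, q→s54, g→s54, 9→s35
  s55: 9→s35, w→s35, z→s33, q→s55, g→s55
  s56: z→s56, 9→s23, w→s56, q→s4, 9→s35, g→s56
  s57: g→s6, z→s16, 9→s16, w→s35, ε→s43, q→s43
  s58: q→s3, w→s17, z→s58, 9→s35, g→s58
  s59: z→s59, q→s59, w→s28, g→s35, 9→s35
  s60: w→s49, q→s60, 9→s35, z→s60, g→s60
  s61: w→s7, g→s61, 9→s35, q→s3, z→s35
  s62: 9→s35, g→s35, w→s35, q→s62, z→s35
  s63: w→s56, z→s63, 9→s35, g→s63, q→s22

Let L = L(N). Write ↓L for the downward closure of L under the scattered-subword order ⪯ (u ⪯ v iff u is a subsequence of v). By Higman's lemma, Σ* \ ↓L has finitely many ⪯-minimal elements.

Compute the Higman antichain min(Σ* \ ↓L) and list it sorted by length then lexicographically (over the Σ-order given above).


|Q|=64, |F|=57, |δ|=300 (6 ε).
min D↑ (57 st, q0=0, F={10}): 0:q→1,z→2,w→0,g→3,9→4 1:q→1,z→5,w→6,g→7,9→8 2:q→5,z→9,w→2,g→2,9→10 3:q→7,z→2,w→3,g→3,9→11 4:q→8,z→2,w→4,g→4,9→10 5:q→5,z→12,w→13,g→5,9→10 6:q→6,z→13,w→14,g→15,9→16 7:q→7,z→5,w→15,g→7,9→17 8:q→8,z→5,w→16,g→8,9→10 9:q→12,z→9,w→9,g→18,9→10 10:q→10,z→10,w→10,g→10,9→10 11:q→17,z→19,w→11,g→11,9→10 12:q→12,z→12,w→20,g→21,9→10 13:q→13,z→20,w→22,g→13,9→10 14:q→14,z→22,w→10,g→23,9→22 15:q→15,z→13,w→23,g→15,9→24 16:q→16,z→13,w→22,g→16,9→10 17:q→17,z→25,w→24,g→17,9→10 18:q→21,z→18,w→26,g→18,9→10 19:q→27,z→28,w→19,g→19,9→10 20:q→20,z→20,w→22,g→29,9→10 21:q→21,z→21,w→30,g→21,9→10 22:q→22,z→22,w→10,g→22,9→10 23:q→23,z→22,w→10,g→23,9→31 24:q→24,z→32,w→31,g→24,9→10 25:q→27,z→33,w→32,g→25,9→10 26:q→34,z→26,w→26,g→26,9→10 27:q→27,z→10,w→35,g→27,9→10 28:q→36,z→28,w→28,g→37,9→10 29:q→29,z→29,w→38,g→29,9→10 30:q→39,z→30,w→38,g→30,9→10 31:q→31,z→40,w→10,g→31,9→10 32:q→35,z→41,w→40,g→32,9→10 33:q→36,z→33,w→41,g→42,9→10 34:q→34,z→34,w→39,g→10,9→10 35:q→35,z→10,w→43,g→35,9→10 36:q→36,z→10,w→44,g→45,9→10 37:q→45,z→37,w→46,g→37,9→10 38:q→47,z→38,w→10,g→38,9→10 39:q→39,z→39,w→47,g→10,9→10 40:q→43,z→40,w→10,g→40,9→10 41:q→44,z→41,w→40,g→48,9→10 42:q→45,z→42,w→49,g→42,9→10 43:q→43,z→10,w→10,g→43,9→10 44:q→44,z→10,w→43,g→50,9→10 45:q→45,z→10,w→51,g→45,9→10 46:q→52,z→46,w→46,g→46,9→10 47:q→47,z→47,w→10,g→10,9→10 48:q→50,z→48,w→53,g→48,9→10 49:q→54,z→49,w→53,g→49,9→10 50:q→50,z→10,w→55,g→50,9→10 51:q→54,z→10,w→55,g→51,9→10 52:q→52,z→10,w→54,g→10,9→10 53:q→56,z→53,w→10,g→53,9→10 54:q→54,z→10,w→56,g→10,9→10 55:q→56,z→10,w→10,g→55,9→10 56:q→56,z→10,w→10,g→10,9→10 (ε-aug+det+¬).
'z9': run [61, 45, 2] end={s23,s35} — reject; 2/2 deletions ∈↓L.
'99': N↓-sim [61, 52, 2] end={s23,s35} ∉↓L; 2/2 single-dels accept.
'qwww': run [61, 48, 33, 13, 1] end={s35} — reject; 4/4 deletions ∈↓L.
'g9zqz': N↓-sim [61, 56, 33, 28, 13, 1] end={s35} rej; 5/5 del acc.
'zzgwqg': N↓-sim [61, 45, 37, 28, 16, 7, 1] end={s35} ∉↓L; 6/6 single-dels accept.
5 minimals (antichain).

min(Σ*\↓L) = [z9, 99, qwww, g9zqz, zzgwqg].


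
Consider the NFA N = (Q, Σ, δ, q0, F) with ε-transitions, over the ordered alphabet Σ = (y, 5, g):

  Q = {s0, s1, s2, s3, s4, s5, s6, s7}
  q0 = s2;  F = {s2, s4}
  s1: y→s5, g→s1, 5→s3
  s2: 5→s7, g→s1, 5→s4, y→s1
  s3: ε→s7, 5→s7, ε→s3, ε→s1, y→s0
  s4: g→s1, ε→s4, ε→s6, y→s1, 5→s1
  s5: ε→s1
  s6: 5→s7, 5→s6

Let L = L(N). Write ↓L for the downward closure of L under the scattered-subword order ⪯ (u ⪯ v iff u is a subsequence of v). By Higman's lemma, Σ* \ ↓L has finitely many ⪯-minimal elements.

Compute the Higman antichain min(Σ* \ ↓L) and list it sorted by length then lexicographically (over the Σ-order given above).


min(Σ*\↓L) = [y, g, 55].

|Q|=8, |F|=2, |δ|=20 (6 ε).
min D↑ (3 st, q0=0, F={1}): 0:y→1,5→2,g→1 1:y→1,5→1,g→1 2:y→1,5→1,g→1 (ε-aug+det+¬).
'y': |S_i|=[8, 5] end={s0,s1,s3,s5,s7} ∉↓L; 1/1 deletions ∈↓L.
'g': N↓-sim [8, 5] end={s0,s1,s3,s5,s7} ∉↓L; 1/1 deletions ∈↓L.
'55': run [8, 7, 6] end={s0,s1,s3,s5,s6,s7} ∉↓L; 2/2 del acc.
3 obstructions.


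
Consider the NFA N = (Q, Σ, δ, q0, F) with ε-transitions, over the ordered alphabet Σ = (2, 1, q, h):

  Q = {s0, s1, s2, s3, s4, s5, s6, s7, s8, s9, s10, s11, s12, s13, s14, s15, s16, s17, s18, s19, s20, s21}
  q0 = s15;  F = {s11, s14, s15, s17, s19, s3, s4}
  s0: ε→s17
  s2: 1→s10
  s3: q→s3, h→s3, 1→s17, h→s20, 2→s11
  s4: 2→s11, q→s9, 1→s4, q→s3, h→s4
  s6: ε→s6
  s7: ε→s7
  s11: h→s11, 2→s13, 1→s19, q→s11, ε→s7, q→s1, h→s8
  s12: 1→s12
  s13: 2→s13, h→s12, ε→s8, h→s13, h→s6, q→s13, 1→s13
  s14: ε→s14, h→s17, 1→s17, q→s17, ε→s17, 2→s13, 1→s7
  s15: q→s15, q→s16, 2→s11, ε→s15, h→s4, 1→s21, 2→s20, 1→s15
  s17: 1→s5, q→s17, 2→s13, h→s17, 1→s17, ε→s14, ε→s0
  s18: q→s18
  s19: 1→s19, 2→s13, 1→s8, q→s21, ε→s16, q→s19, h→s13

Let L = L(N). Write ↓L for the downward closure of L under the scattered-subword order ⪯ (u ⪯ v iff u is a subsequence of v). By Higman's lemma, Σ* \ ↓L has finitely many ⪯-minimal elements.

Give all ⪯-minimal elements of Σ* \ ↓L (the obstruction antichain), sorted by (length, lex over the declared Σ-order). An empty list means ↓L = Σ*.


min(Σ*\↓L) = [22, 21h, hq12].

|Q|=22, |F|=7, |δ|=59 (11 ε).
min D↑ (7 st, q0=0, F={3}): 0:2→1,1→0,q→0,h→2 1:2→3,1→4,q→1,h→1 2:2→1,1→2,q→5,h→2 3:2→3,1→3,q→3,h→3 4:2→3,1→4,q→4,h→3 5:2→1,1→6,q→5,h→5 6:2→3,1→6,q→6,h→6 (ε-aug+det+¬).
'22': run [19, 11, 4] end={s12,s13,s6,s8} — reject; 2/2 del acc.
'21h': N↓-sim [19, 11, 7, 4] end={s12,s13,s6,s8} rej; 3/3 deletions ∈↓L.
'hq12': run [19, 18, 17, 12, 4] end={s12,s13,s6,s8} rej; 4/4 deletions ∈↓L.
3 obstructions.


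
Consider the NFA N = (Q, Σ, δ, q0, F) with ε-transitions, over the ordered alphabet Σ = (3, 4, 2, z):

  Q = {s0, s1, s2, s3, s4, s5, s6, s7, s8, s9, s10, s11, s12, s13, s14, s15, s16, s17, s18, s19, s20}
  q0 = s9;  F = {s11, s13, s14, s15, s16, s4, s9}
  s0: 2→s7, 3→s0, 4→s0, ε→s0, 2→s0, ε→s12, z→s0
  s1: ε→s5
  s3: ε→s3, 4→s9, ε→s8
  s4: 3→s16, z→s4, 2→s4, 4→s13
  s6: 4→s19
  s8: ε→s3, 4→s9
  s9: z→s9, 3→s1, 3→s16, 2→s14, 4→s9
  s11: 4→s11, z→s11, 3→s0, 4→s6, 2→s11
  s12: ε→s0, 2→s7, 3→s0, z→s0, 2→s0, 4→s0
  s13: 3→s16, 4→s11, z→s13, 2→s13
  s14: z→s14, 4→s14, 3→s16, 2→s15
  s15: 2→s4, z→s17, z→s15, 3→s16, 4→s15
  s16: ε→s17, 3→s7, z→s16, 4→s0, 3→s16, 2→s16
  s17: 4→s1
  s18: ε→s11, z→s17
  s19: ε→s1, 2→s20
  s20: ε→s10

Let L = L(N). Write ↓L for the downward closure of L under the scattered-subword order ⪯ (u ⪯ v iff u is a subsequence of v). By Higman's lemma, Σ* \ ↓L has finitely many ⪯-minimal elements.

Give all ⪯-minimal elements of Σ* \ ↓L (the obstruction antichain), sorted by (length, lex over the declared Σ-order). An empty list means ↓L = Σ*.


min(Σ*\↓L) = [34, 222443].

|Q|=21, |F|=7, |δ|=59 (11 ε).
min D↑ (8 st, q0=0, F={3}): 0:3→1,4→0,2→2,z→0 1:3→1,4→3,2→1,z→1 2:3→1,4→2,2→4,z→2 3:3→3,4→3,2→3,z→3 4:3→1,4→4,2→5,z→4 5:3→1,4→6,2→5,z→5 6:3→1,4→7,2→6,z→6 7:3→3,4→7,2→7,z→7 [Hopcroft].
'34': run [17, 7, 5] end={s0,s1,s12,s5,s7} — reject; 2/2 del acc.
'222443': run [17, 16, 15, 14, 13, 10, 3] end={s0,s12,s7} — reject; 6/6 deletions ∈↓L.
2 obstructions.


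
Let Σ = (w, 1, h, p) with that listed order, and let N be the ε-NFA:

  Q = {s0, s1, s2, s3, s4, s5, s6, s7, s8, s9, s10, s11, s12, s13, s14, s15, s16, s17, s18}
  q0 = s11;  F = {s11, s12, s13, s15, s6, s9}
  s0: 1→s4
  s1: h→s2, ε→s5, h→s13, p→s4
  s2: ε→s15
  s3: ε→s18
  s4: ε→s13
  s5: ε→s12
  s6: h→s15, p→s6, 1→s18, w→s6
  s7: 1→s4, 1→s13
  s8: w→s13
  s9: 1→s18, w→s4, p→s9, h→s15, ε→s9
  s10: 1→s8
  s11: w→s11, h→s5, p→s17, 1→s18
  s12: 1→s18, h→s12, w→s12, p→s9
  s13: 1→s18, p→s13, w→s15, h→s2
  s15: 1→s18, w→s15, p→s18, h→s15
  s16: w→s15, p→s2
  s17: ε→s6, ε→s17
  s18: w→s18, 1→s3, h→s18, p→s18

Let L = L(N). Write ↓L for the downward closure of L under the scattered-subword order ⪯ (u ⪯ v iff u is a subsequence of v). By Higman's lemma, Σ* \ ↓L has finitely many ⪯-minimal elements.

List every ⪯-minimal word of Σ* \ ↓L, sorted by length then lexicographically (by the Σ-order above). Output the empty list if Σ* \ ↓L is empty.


|Q|=19, |F|=6, |δ|=46 (8 ε).
min D↑ (7 st, q0=0, F={1}): 0:w→0,1→1,h→2,p→3 1:w→1,1→1,h→1,p→1 2:w→2,1→1,h→2,p→4 3:w→3,1→1,h→5,p→3 4:w→6,1→1,h→5,p→4 5:w→5,1→1,h→5,p→1 6:w→5,1→1,h→5,p→6.
'1': N↓-sim [12, 2] end={s18,s3} ∉↓L; 1/1 del acc.
'php': run [12, 9, 4, 2] end={s18,s3} — reject; 3/3 single-dels accept.
'hpwwp': N↓-sim [12, 9, 7, 6, 3, 2] end={s18,s3} ∉↓L; 5/5 deletions ∈↓L.
3 words, ⪯-incomp.

A = [1, php, hpwwp].


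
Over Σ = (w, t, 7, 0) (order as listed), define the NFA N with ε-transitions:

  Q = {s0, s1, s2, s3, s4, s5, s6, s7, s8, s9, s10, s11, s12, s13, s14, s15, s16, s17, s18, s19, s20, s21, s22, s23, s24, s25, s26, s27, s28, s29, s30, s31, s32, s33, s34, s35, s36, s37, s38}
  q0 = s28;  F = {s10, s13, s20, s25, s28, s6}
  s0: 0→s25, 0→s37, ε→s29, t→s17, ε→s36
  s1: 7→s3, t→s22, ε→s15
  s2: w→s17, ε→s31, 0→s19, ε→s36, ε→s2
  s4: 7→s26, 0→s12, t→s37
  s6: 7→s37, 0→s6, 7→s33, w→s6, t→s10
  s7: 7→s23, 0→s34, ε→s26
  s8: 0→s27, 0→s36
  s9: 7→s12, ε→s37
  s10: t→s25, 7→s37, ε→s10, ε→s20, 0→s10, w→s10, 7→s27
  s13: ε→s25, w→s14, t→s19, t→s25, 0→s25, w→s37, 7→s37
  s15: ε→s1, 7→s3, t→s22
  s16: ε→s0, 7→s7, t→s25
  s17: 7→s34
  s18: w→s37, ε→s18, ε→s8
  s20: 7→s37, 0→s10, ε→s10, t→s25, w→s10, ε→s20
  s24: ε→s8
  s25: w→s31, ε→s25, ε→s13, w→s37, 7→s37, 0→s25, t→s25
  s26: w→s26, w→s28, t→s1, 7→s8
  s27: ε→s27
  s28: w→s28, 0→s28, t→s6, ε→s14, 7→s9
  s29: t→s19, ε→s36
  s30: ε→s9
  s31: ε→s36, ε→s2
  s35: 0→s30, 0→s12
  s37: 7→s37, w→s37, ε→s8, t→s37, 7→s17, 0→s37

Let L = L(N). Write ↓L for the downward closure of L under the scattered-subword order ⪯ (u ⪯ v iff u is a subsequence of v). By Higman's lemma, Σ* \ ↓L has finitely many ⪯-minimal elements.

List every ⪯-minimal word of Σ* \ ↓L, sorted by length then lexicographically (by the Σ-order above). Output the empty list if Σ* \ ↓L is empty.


Antichain: [7, tttw].

|Q|=39, |F|=6, |δ|=89 (27 ε).
min D↑ (5 st, q0=0, F={2}): 0:w→0,t→1,7→2,0→0 1:w→1,t→3,7→2,0→1 2:w→2,t→2,7→2,0→2 3:w→3,t→4,7→2,0→3 4:w→2,t→4,7→2,0→4 (ε-aug+det+¬).
'7': N↓-sim [19, 9] end={s12,s17,s27,s33,s34,s36,s37,s8,s9} rej; 1/1 single-dels accept.
'tttw': |S_i|=[19, 16, 14, 12, 10] end={s14,s17,s19,s2,s27,s31,s34,s36,s37,s8} rej; 4/4 single-dels accept.
2 obstructions.


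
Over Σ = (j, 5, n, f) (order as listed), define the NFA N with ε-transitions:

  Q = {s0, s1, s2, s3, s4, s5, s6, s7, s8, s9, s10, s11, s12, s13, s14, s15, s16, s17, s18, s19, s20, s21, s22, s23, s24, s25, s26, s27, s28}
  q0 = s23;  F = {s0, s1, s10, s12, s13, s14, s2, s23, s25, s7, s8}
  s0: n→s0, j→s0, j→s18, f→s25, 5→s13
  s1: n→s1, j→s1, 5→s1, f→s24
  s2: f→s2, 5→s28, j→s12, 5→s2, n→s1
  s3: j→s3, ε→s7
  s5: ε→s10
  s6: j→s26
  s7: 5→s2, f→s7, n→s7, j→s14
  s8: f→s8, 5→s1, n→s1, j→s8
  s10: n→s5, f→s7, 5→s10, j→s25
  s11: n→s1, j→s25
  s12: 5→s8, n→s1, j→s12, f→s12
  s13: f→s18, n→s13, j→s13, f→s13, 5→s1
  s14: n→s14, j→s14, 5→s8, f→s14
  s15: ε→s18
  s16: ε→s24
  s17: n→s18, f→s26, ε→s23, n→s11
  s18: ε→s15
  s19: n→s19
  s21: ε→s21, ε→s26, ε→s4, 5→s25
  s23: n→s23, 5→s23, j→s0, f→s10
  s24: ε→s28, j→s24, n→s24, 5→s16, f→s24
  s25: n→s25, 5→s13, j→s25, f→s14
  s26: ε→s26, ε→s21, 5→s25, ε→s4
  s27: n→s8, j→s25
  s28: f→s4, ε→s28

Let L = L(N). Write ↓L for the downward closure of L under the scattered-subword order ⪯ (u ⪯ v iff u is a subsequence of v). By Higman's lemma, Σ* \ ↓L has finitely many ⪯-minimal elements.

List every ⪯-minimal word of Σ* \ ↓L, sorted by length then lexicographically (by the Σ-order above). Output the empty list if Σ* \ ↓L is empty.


Antichain: [j55f, ff5nf].

|Q|=29, |F|=11, |δ|=78 (14 ε).
min D↑ (12 st, q0=0, F={9}): 0:j→1,5→0,n→0,f→2 1:j→1,5→3,n→1,f→4 2:j→4,5→2,n→2,f→5 3:j→3,5→6,n→3,f→3 4:j→4,5→3,n→4,f→7 5:j→7,5→8,n→5,f→5 6:j→6,5→6,n→6,f→9 7:j→7,5→10,n→7,f→7 8:j→11,5→8,n→6,f→8 9:j→9,5→9,n→9,f→9 10:j→10,5→6,n→6,f→10 11:j→11,5→10,n→6,f→11 (ε-aug+det+¬).
'j55f': run [18, 13, 9, 5, 4] end={s16,s24,s28,s4} — reject; 4/4 del acc.
'ff5nf': |S_i|=[18, 16, 13, 8, 5, 4] end={s16,s24,s28,s4} — reject; 5/5 deletions ∈↓L.
2 words, ⪯-incomp.


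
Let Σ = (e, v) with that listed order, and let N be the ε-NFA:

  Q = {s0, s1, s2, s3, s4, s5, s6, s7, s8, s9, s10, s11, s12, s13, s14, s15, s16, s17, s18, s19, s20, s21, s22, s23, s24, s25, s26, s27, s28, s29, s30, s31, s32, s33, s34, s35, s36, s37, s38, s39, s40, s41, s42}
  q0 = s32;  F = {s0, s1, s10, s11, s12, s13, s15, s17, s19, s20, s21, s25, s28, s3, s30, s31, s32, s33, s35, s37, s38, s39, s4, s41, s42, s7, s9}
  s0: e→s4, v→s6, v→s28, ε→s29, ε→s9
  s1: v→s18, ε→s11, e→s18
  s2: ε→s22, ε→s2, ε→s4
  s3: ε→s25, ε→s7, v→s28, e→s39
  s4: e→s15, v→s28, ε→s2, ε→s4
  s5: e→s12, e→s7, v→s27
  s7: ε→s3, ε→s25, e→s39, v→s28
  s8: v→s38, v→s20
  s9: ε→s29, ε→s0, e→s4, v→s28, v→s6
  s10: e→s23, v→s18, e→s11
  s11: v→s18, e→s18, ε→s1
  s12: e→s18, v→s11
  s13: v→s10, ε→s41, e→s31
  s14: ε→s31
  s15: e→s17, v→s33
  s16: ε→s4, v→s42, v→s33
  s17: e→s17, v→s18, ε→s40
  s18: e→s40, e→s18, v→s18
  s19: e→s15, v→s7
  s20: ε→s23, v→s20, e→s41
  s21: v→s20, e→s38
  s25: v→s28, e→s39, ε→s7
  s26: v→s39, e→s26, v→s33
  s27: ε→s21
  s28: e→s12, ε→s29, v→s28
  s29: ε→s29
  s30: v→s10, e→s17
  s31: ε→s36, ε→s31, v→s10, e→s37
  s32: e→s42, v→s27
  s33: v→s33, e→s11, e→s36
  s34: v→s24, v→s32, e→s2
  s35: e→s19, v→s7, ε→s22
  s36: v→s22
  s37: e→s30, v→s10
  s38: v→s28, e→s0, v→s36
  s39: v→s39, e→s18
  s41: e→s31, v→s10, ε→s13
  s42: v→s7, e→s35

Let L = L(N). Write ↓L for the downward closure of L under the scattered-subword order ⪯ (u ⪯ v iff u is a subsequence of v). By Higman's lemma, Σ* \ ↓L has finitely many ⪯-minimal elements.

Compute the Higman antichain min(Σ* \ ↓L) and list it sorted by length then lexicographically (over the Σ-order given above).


A = [evee, vvevv, eeeeev].

|Q|=43, |F|=27, |δ|=104 (28 ε).
min D↑ (23 st, q0=0, F={13}): 0:e→1,v→2 1:e→3,v→4 2:e→5,v→6 3:e→7,v→4 4:e→8,v→9 5:e→10,v→9 6:e→11,v→6 7:e→12,v→4 8:e→13,v→8 9:e→14,v→9 10:e→15,v→9 11:e→16,v→17 12:e→18,v→19 13:e→13,v→13 14:e→13,v→20 15:e→12,v→9 16:e→21,v→17 17:e→20,v→13 18:e→18,v→13 19:e→20,v→19 20:e→13,v→13 21:e→22,v→17 22:e→18,v→17 (ε-aug+det+¬).
'evee': run [36, 32, 17, 9, 2] end={s18,s40} rej; 4/4 deletions ∈↓L.
'vvevv': N↓-sim [36, 32, 21, 15, 7, 2] end={s18,s40} — reject; 5/5 del acc.
'eeeeev': N↓-sim [36, 32, 28, 23, 14, 8, 3] end={s18,s22,s40} rej; 6/6 single-dels accept.
3 minimals (antichain).


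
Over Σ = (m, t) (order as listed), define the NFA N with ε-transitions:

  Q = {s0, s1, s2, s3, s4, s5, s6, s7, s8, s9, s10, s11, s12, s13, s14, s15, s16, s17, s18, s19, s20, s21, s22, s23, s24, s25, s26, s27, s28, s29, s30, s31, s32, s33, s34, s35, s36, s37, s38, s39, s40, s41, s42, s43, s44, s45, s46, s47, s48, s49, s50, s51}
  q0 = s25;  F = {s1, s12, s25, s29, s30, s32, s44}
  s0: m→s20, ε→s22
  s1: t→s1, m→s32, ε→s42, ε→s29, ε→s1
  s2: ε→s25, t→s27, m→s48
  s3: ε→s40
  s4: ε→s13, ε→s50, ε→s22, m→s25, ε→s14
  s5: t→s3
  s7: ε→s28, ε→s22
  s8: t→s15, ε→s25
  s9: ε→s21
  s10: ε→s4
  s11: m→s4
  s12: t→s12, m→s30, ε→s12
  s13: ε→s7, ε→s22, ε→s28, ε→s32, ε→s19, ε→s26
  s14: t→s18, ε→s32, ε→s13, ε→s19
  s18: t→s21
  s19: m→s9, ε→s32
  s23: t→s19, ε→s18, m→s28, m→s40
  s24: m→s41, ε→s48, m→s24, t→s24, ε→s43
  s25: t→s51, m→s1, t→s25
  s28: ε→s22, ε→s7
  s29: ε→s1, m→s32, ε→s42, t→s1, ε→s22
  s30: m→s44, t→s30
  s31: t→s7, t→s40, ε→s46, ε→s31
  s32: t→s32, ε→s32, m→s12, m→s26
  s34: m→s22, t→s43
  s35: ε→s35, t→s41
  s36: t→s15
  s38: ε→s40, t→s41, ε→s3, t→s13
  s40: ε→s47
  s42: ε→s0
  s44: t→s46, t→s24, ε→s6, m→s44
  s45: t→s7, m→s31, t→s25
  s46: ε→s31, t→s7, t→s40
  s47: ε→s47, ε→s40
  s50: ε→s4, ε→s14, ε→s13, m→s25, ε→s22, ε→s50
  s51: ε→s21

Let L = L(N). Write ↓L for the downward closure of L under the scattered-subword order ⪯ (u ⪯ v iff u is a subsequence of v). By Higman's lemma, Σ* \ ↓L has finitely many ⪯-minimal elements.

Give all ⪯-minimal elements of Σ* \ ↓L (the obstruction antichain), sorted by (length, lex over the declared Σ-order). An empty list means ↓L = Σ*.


min(Σ*\↓L) = [mmmmmt].

|Q|=52, |F|=7, |δ|=99 (52 ε).
min D↑ (7 st, q0=0, F={6}): 0:m→1,t→0 1:m→2,t→1 2:m→3,t→2 3:m→4,t→3 4:m→5,t→4 5:m→5,t→6 6:m→6,t→6 (ε-aug+det+¬).
'mmmmmt': N↓-sim [25, 22, 18, 16, 14, 13, 11] end={s22,s24,s28,s31,s40,s41,s43,s46,s47,s48,s7} rej; 6/6 deletions ∈↓L.
1 obstructions.


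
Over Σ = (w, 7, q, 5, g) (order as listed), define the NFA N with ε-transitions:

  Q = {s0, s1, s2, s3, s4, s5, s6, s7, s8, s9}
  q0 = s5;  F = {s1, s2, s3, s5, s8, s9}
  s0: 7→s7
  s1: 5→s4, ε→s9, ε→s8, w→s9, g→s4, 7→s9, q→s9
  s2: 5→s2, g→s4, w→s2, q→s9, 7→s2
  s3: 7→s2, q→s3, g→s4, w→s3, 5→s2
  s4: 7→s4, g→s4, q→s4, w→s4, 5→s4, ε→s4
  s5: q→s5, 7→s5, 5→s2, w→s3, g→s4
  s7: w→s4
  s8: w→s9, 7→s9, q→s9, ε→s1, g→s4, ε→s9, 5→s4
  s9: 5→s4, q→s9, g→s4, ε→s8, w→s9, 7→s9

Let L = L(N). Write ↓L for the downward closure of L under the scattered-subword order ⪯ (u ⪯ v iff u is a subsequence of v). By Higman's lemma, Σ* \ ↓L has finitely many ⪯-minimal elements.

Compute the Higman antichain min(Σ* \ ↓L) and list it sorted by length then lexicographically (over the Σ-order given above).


min(Σ*\↓L) = [g, 5q5, w7q5].

|Q|=10, |F|=6, |δ|=43 (6 ε).
min D↑ (5 st, q0=0, F={3}): 0:w→1,7→0,q→0,5→2,g→3 1:w→1,7→2,q→1,5→2,g→3 2:w→2,7→2,q→4,5→2,g→3 3:w→3,7→3,q→3,5→3,g→3 4:w→4,7→4,q→4,5→3,g→3 (ε-aug+det+¬).
'g': run [7, 1] end={s4} — reject; 1/1 deletions ∈↓L.
'5q5': N↓-sim [7, 5, 4, 1] end={s4} rej; 3/3 single-dels accept.
'w7q5': run [7, 6, 5, 4, 1] end={s4} ∉↓L; 4/4 deletions ∈↓L.
3 minimals (antichain).


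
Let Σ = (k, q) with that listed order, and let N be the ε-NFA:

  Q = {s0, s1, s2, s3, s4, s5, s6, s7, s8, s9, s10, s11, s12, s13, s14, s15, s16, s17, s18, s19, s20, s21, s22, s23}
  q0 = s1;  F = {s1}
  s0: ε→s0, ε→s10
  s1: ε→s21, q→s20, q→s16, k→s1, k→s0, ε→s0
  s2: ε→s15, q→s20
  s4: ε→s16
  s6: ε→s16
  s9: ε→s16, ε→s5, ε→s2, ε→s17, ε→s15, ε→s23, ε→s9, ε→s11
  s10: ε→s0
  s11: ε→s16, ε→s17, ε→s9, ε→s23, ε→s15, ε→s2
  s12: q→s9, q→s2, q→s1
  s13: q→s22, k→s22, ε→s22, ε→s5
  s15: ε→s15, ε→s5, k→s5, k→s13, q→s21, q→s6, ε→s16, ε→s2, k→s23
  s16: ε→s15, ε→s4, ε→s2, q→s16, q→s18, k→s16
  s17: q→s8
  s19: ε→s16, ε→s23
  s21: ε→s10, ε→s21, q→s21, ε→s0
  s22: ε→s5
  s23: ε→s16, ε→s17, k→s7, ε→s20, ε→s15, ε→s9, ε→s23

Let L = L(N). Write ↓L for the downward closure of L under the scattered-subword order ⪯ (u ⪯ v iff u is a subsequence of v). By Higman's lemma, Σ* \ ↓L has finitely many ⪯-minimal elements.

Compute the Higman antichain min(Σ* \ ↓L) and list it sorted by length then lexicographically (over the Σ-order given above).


|Q|=24, |F|=1, |δ|=64 (43 ε).
min D↑ (2 st, q0=0, F={1}): 0:k→0,q→1 1:k→1,q→1.
'q': run [20, 19] end={s0,s10,s11,s13,s15,s16,s17,s18,s2,s20,s21,s22,…} — reject; 1/1 single-dels accept.
1 words, ⪯-incomp.

A = [q].


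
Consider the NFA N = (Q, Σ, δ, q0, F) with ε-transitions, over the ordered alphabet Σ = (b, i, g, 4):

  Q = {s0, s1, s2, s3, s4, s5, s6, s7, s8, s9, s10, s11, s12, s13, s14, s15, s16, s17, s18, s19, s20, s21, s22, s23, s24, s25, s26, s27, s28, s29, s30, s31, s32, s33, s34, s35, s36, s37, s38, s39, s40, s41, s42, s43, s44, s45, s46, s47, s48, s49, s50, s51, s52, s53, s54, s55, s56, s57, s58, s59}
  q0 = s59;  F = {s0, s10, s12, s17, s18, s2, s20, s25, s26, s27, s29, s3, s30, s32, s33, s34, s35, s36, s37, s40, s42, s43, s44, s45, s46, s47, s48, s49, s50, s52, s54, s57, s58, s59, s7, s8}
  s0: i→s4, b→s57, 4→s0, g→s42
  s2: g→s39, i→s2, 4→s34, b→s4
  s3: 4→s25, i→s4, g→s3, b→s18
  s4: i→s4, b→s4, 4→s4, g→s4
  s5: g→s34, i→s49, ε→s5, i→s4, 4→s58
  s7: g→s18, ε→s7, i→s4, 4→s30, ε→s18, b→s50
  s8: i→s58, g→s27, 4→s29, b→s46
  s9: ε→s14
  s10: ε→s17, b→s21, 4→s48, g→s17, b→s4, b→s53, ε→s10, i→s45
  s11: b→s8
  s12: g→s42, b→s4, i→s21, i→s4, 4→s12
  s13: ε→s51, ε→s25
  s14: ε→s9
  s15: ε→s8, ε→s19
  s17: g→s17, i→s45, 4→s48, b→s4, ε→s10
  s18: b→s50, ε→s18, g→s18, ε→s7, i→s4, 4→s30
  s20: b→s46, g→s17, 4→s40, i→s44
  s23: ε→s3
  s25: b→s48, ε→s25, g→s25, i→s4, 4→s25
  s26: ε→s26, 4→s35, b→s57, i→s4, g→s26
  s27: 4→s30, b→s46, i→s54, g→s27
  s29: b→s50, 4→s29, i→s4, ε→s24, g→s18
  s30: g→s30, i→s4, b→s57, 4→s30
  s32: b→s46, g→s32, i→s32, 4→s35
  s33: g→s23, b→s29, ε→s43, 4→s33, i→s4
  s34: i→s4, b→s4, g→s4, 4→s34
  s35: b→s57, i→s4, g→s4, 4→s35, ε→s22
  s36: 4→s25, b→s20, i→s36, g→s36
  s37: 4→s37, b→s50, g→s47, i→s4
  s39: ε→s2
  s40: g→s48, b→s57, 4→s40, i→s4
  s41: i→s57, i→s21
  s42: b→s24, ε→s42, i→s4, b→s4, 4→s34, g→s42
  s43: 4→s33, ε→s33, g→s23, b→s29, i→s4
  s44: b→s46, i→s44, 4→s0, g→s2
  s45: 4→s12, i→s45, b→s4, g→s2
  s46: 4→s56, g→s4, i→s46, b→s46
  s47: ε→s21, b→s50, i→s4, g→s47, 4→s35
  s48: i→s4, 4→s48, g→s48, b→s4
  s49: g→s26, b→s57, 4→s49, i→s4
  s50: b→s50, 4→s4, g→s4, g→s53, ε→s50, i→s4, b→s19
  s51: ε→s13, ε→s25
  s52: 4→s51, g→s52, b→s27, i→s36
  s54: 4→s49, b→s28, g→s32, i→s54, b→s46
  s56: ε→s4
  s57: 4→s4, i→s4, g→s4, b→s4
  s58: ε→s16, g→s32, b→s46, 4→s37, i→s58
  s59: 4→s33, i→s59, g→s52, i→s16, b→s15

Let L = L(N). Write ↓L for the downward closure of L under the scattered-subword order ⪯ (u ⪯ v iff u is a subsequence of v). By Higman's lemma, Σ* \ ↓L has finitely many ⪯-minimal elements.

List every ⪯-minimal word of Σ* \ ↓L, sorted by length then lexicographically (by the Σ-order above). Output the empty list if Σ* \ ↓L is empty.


A = [4i, bbg, bb4, g4bb, big4g, gibgb].

|Q|=60, |F|=36, |δ|=192 (29 ε).
min D↑ (34 st, q0=0, F={10}): 0:b→1,i→0,g→2,4→3 1:b→4,i→5,g→6,4→7 2:b→6,i→8,g→2,4→9 3:b→7,i→10,g→11,4→3 4:b→4,i→4,g→10,4→10 5:b→4,i→5,g→12,4→13 6:b→4,i→14,g→6,4→15 7:b→16,i→10,g→17,4→7 8:b→18,i→8,g→8,4→9 9:b→19,i→10,g→9,4→9 10:b→10,i→10,g→10,4→10 11:b→17,i→10,g→11,4→9 12:b→4,i→12,g→12,4→20 13:b→16,i→10,g→21,4→13 14:b→4,i→14,g→12,4→22 15:b→23,i→10,g→15,4→15 16:b→16,i→10,g→10,4→10 17:b→16,i→10,g→17,4→15 18:b→4,i→24,g→25,4→26 19:b→10,i→10,g→19,4→19 20:b→23,i→10,g→10,4→20 21:b→16,i→10,g→21,4→20 22:b→23,i→10,g→27,4→22 23:b→10,i→10,g→10,4→10 24:b→4,i→24,g→28,4→29 25:b→10,i→30,g→25,4→19 26:b→23,i→10,g→19,4→26 27:b→23,i→10,g→27,4→20 28:b→10,i→28,g→28,4→31 29:b→23,i→10,g→32,4→29 30:b→10,i→30,g→28,4→33 31:b→10,i→10,g→10,4→31 32:b→10,i→10,g→32,4→31 33:b→10,i→10,g→32,4→33 (ε-aug+det+¬).
'4i': N↓-sim [50, 31, 2] end={s21,s4} rej; 2/2 single-dels accept.
'bbg': run [50, 40, 10, 2] end={s4,s53} rej; 3/3 deletions ∈↓L.
'bb4': |S_i|=[50, 40, 10, 2] end={s4,s56} ∉↓L; 3/3 del acc.
'g4bb': N↓-sim [50, 41, 19, 4, 1] end={s4} rej; 4/4 deletions ∈↓L.
'big4g': |S_i|=[50, 40, 28, 18, 6, 1] end={s4} rej; 5/5 single-dels accept.
'gibgb': N↓-sim [50, 41, 29, 21, 13, 4] end={s21,s24,s4,s53} rej; 5/5 del acc.
6 words, ⪯-incomp.


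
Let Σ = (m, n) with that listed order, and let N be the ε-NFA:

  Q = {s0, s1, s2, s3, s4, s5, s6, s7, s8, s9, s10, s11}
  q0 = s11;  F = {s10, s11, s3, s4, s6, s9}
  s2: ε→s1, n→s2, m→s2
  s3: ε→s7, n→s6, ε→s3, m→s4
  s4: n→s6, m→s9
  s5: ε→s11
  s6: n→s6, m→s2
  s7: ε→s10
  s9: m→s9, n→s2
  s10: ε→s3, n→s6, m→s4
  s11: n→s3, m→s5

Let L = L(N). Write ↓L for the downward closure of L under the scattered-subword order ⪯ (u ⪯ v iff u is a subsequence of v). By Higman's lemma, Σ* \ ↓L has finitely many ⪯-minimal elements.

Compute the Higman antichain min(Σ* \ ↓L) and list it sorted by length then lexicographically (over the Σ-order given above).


Antichain: [nnm, nmmn].

|Q|=12, |F|=6, |δ|=20 (6 ε).
min D↑ (6 st, q0=0, F={5}): 0:m→0,n→1 1:m→2,n→3 2:m→4,n→3 3:m→5,n→3 4:m→4,n→5 5:m→5,n→5 [Hopcroft].
'nnm': N↓-sim [10, 8, 3, 2] end={s1,s2} — reject; 3/3 single-dels accept.
'nmmn': run [10, 8, 5, 3, 2] end={s1,s2} — reject; 4/4 del acc.
2 obstructions.


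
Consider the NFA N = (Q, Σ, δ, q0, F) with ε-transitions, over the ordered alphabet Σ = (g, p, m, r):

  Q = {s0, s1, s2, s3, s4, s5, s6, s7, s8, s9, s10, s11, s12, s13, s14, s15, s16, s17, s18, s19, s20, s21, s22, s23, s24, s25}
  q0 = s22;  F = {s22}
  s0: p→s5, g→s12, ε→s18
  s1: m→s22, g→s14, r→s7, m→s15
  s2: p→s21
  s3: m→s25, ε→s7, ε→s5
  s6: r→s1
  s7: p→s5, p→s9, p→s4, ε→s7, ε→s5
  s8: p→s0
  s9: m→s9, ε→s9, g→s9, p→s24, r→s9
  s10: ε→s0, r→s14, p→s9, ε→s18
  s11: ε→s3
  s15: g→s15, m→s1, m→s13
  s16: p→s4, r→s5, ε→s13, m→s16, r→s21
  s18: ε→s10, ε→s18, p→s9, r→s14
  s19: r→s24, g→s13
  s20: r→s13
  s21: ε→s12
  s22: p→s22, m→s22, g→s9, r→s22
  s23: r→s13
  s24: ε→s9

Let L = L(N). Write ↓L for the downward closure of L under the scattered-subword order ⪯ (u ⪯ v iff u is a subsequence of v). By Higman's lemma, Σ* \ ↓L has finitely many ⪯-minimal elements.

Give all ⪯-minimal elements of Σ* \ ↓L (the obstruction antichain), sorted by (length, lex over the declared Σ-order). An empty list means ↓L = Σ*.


|Q|=26, |F|=1, |δ|=50 (14 ε).
min D↑ (2 st, q0=0, F={1}): 0:g→1,p→0,m→0,r→0 1:g→1,p→1,m→1,r→1 (ε-aug+det+¬).
'g': run [3, 2] end={s24,s9} ∉↓L; 1/1 deletions ∈↓L.
1 words, ⪯-incomp.

min(Σ*\↓L) = [g].


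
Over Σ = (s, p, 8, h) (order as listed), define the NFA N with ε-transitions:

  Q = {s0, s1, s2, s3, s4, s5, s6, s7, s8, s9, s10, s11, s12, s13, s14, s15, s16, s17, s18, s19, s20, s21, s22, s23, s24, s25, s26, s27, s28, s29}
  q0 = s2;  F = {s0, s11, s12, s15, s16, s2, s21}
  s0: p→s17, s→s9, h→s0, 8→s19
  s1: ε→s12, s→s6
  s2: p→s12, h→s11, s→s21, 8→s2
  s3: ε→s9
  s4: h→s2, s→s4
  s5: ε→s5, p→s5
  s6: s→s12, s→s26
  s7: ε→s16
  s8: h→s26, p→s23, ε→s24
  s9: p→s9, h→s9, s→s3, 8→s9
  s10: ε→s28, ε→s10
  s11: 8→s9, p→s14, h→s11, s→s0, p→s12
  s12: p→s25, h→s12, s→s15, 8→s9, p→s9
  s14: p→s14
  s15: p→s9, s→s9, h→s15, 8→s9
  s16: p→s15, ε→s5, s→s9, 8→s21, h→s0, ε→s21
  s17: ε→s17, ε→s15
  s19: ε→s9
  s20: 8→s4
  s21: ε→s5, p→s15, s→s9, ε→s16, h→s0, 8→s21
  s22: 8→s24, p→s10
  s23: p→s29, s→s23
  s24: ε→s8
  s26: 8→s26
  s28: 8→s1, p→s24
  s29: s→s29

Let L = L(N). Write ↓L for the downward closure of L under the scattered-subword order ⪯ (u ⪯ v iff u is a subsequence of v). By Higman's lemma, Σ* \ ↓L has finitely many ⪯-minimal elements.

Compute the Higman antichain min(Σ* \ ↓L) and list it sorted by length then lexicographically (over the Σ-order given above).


|Q|=30, |F|=7, |δ|=67 (15 ε).
min D↑ (7 st, q0=0, F={4}): 0:s→1,p→2,8→0,h→3 1:s→4,p→5,8→1,h→6 2:s→5,p→4,8→4,h→2 3:s→6,p→2,8→4,h→3 4:s→4,p→4,8→4,h→4 5:s→4,p→4,8→4,h→5 6:s→4,p→5,8→4,h→6 (ε-aug+det+¬).
'ss': |S_i|=[14, 9, 2] end={s3,s9} rej; 2/2 deletions ∈↓L.
'pp': run [14, 8, 5] end={s14,s25,s3,s5,s9} ∉↓L; 2/2 single-dels accept.
'p8': N↓-sim [14, 8, 2] end={s3,s9} rej; 2/2 single-dels accept.
'h8': |S_i|=[14, 10, 3] end={s19,s3,s9} — reject; 2/2 single-dels accept.
4 minimals (antichain).

A = [ss, pp, p8, h8].
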